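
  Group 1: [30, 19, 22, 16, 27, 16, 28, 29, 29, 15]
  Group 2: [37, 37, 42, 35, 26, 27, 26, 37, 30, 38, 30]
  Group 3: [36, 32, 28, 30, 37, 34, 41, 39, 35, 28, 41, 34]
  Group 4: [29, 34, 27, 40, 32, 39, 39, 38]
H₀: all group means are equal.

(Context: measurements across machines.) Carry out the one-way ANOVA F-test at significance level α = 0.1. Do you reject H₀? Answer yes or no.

Group means [23.10, 33.18, 34.58, 34.75], grand mean 31.439
SSB = Σnᵢ(x̄ᵢ−x̄)² = 935.145; SSW = ΣΣ(x−x̄ᵢ)² = 1050.953
MSB = 935.145/3 = 311.7148; MSW = 1050.953/37 = 28.4041
F = MSB/MSW = 10.9743
df = (3, 37)
p-value (upper-tail) = 0.00003
At α=0.1: p < α → reject H₀

reject H₀: yes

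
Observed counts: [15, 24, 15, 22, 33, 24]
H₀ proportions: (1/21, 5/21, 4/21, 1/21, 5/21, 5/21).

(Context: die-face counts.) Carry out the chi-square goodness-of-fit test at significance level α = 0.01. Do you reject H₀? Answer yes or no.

reject H₀: yes

n = 133; E_i = n·p_i = [6.33, 31.67, 25.33, 6.33, 31.67, 31.67]
χ² = (15−6.33)²/6.33 + (24−31.67)²/31.67 + (15−25.33)²/25.33 + (22−6.33)²/6.33 + (33−31.67)²/31.67 + (24−31.67)²/31.67 = 58.5974
df = 5
p-value (upper-tail) = 0.00000
At α=0.01: p < α → reject H₀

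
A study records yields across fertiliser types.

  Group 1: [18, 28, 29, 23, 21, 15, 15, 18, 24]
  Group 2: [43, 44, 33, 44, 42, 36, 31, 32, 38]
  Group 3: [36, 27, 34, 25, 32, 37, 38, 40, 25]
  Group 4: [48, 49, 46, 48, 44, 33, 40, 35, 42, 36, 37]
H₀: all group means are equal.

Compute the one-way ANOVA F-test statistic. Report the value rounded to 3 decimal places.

Group means [21.22, 38.11, 32.67, 41.64], grand mean 33.842
SSB = Σnᵢ(x̄ᵢ−x̄)² = 2278.063; SSW = ΣΣ(x−x̄ᵢ)² = 1040.990
MSB = 2278.063/3 = 759.3542; MSW = 1040.990/34 = 30.6173
F = MSB/MSW = 24.8014
df = (3, 34)

test statistic = 24.801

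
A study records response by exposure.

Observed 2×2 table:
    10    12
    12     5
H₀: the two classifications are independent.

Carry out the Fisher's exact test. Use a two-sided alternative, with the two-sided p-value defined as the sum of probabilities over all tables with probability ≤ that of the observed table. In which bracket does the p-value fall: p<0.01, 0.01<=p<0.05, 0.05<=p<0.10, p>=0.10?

p-value bracket: p>=0.10

Margins: r₁=22, r₂=17, c₁=22, c₂=17, n=39
p_obs = C(22,10)·C(17,12)/C(39,22); sum pmf over tables with pmf ≤ p_obs
p-value (two-sided) = 0.19303
→ bracket: p>=0.10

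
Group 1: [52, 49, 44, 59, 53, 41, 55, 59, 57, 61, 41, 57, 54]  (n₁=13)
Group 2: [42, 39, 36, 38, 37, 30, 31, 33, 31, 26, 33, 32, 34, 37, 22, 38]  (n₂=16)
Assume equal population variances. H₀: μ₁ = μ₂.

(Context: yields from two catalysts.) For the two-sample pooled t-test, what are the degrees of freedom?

df = n₁ + n₂ − 2 = 13 + 16 − 2 = 27

degrees of freedom = 27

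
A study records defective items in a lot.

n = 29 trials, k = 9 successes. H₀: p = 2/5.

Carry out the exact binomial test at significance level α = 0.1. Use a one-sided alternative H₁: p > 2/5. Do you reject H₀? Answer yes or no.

Exact binomial: n=29, k=9, p₀=2/5=0.4000
P(X≥9) from Σ C(n,i)·p₀^i·(1−p₀)^(n−i)
p-value (one-sided, H₁ greater) = 0.88131
At α=0.1: p ≥ α → fail to reject H₀

reject H₀: no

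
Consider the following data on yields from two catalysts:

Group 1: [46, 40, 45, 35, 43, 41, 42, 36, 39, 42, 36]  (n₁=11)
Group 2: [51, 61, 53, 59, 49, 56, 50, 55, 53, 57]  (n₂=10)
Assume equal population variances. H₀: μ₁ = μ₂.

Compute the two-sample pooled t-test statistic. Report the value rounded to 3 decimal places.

x̄₁=40.455, s₁=3.671, n₁=11
x̄₂=54.400, s₂=3.921, n₂=10
s_p² = [10·3.671² + 9·3.921²]/19 = 14.3751
SE = √(s_p²·(1/11+1/10)) = 1.6566
t = (40.455−54.400)/1.6566 = -8.4181
df = 19

test statistic = -8.418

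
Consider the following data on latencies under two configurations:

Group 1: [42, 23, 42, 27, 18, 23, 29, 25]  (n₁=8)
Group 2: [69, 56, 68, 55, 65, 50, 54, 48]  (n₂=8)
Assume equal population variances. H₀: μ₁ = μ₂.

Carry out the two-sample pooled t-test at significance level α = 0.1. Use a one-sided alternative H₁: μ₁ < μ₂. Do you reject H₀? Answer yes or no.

x̄₁=28.625, s₁=8.863, n₁=8
x̄₂=58.125, s₂=8.132, n₂=8
s_p² = [7·8.863² + 7·8.132²]/14 = 72.3393
SE = √(s_p²·(1/8+1/8)) = 4.2526
t = (28.625−58.125)/4.2526 = -6.9369
df = 14
p-value (one-sided, H₁ less) = 0.00000
At α=0.1: p < α → reject H₀

reject H₀: yes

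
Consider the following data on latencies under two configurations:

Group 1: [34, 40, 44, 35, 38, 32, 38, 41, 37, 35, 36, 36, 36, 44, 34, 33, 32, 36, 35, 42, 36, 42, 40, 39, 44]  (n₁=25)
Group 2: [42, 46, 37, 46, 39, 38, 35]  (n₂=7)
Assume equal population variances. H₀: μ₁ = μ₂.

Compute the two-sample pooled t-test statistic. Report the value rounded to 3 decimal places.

test statistic = -1.744

x̄₁=37.560, s₁=3.709, n₁=25
x̄₂=40.429, s₂=4.353, n₂=7
s_p² = [24·3.709² + 6·4.353²]/30 = 14.7958
SE = √(s_p²·(1/25+1/7)) = 1.6448
t = (37.560−40.429)/1.6448 = -1.7440
df = 30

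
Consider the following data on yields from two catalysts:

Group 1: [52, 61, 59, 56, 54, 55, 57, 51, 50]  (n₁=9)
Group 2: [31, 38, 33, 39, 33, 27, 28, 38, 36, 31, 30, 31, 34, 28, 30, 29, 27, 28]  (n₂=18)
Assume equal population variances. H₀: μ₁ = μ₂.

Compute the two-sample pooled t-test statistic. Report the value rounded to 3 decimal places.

x̄₁=55.000, s₁=3.674, n₁=9
x̄₂=31.722, s₂=3.908, n₂=18
s_p² = [8·3.674² + 17·3.908²]/25 = 14.7044
SE = √(s_p²·(1/9+1/18)) = 1.5655
t = (55.000−31.722)/1.5655 = 14.8694
df = 25

test statistic = 14.869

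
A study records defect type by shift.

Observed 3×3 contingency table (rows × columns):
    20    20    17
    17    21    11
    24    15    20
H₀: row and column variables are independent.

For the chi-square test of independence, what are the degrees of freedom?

df = (r−1)(c−1) = (3−1)·(3−1) = 4

degrees of freedom = 4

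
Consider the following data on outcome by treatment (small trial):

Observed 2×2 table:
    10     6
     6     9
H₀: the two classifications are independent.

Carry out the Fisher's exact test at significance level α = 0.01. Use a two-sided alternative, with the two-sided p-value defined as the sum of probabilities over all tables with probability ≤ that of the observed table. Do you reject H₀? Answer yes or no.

Margins: r₁=16, r₂=15, c₁=16, c₂=15, n=31
p_obs = C(16,10)·C(15,6)/C(31,16); sum pmf over tables with pmf ≤ p_obs
p-value (two-sided) = 0.28897
At α=0.01: p ≥ α → fail to reject H₀

reject H₀: no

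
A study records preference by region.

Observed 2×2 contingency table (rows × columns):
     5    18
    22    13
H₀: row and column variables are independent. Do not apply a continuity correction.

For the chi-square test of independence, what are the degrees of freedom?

degrees of freedom = 1

df = (r−1)(c−1) = (2−1)·(2−1) = 1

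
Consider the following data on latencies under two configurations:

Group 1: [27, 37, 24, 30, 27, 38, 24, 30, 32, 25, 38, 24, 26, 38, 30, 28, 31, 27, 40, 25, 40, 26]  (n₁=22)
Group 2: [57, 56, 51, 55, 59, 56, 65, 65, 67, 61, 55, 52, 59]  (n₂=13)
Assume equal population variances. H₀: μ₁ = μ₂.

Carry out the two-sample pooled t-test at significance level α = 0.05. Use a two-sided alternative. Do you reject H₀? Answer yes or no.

x̄₁=30.318, s₁=5.626, n₁=22
x̄₂=58.308, s₂=5.006, n₂=13
s_p² = [21·5.626² + 12·5.006²]/33 = 29.2588
SE = √(s_p²·(1/22+1/13)) = 1.8923
t = (30.318−58.308)/1.8923 = -14.7916
df = 33
p-value (two-sided) = 0.00000
At α=0.05: p < α → reject H₀

reject H₀: yes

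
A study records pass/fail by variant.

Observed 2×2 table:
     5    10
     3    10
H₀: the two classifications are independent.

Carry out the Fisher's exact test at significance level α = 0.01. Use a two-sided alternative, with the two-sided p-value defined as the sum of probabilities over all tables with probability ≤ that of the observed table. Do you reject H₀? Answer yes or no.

Margins: r₁=15, r₂=13, c₁=8, c₂=20, n=28
p_obs = C(15,5)·C(13,3)/C(28,8); sum pmf over tables with pmf ≤ p_obs
p-value (two-sided) = 0.68599
At α=0.01: p ≥ α → fail to reject H₀

reject H₀: no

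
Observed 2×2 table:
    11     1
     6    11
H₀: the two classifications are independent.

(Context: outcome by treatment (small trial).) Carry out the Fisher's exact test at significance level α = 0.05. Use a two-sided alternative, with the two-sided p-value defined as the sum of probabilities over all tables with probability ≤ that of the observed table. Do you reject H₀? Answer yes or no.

reject H₀: yes

Margins: r₁=12, r₂=17, c₁=17, c₂=12, n=29
p_obs = C(12,11)·C(17,6)/C(29,17); sum pmf over tables with pmf ≤ p_obs
p-value (two-sided) = 0.00316
At α=0.05: p < α → reject H₀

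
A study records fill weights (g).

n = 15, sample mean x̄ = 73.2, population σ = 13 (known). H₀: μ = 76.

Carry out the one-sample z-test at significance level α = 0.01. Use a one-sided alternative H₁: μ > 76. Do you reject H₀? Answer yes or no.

SE = σ/√n = 13/√15 = 3.3566
z = (x̄−μ₀)/SE = (73.2−76)/3.3566 = -0.8342
p-value (one-sided, H₁ greater) = 0.79791
At α=0.01: p ≥ α → fail to reject H₀

reject H₀: no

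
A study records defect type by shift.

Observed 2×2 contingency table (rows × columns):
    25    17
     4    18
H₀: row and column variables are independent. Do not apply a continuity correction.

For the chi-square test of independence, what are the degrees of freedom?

degrees of freedom = 1

df = (r−1)(c−1) = (2−1)·(2−1) = 1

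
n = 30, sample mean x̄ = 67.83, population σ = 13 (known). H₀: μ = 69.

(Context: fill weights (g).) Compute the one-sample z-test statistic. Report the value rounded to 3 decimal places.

SE = σ/√n = 13/√30 = 2.3735
z = (x̄−μ₀)/SE = (67.83−69)/2.3735 = -0.4930

test statistic = -0.493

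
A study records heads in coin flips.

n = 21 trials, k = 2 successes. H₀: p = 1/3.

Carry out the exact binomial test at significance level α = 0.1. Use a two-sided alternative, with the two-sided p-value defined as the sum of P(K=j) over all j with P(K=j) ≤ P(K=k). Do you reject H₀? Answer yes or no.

Exact binomial: n=21, k=2, p₀=1/3=0.3333
P(X=j) = C(n,j)·p₀^j·(1−p₀)^(n−j); p = Σ P(X=j) over j with P(X=j) ≤ P(X=2)
p-value (two-sided) = 0.01964
At α=0.1: p < α → reject H₀

reject H₀: yes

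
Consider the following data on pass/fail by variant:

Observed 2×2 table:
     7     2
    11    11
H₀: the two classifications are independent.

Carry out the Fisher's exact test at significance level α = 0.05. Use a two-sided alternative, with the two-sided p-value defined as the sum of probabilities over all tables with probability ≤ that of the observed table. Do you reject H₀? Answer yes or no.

Margins: r₁=9, r₂=22, c₁=18, c₂=13, n=31
p_obs = C(9,7)·C(22,11)/C(31,18); sum pmf over tables with pmf ≤ p_obs
p-value (two-sided) = 0.23742
At α=0.05: p ≥ α → fail to reject H₀

reject H₀: no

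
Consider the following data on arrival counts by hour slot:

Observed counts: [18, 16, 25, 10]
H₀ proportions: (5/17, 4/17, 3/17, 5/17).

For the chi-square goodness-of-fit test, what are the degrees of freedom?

df = k − 1 = 4 − 1 = 3

degrees of freedom = 3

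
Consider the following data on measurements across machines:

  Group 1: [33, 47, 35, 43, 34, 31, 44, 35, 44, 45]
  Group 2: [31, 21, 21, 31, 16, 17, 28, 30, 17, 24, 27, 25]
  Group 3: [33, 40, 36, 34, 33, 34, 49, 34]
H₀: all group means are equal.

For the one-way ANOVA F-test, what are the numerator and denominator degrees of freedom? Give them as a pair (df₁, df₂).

degrees of freedom = [2, 27]

k = 3 groups, N = 30 total
df = (k−1, N−k) = (3−1, 30−3) = (2, 27)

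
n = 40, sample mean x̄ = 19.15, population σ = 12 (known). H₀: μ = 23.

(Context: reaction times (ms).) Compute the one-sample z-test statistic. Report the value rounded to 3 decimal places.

SE = σ/√n = 12/√40 = 1.8974
z = (x̄−μ₀)/SE = (19.15−23)/1.8974 = -2.0291

test statistic = -2.029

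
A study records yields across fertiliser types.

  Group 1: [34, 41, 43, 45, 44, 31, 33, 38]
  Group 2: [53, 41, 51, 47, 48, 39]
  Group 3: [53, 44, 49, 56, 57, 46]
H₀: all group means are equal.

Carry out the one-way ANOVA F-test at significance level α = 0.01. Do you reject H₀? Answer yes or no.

Group means [38.62, 46.50, 50.83], grand mean 44.650
SSB = Σnᵢ(x̄ᵢ−x̄)² = 540.342; SSW = ΣΣ(x−x̄ᵢ)² = 500.208
MSB = 540.342/2 = 270.1708; MSW = 500.208/17 = 29.4240
F = MSB/MSW = 9.1820
df = (2, 17)
p-value (upper-tail) = 0.00198
At α=0.01: p < α → reject H₀

reject H₀: yes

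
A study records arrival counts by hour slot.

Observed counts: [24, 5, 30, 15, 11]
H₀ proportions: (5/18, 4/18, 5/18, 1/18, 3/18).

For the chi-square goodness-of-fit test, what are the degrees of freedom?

degrees of freedom = 4

df = k − 1 = 5 − 1 = 4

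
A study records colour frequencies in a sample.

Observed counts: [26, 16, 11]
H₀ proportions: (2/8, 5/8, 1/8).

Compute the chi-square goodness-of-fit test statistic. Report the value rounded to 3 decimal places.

n = 53; E_i = n·p_i = [13.25, 33.12, 6.62]
χ² = (26−13.25)²/13.25 + (16−33.12)²/33.12 + (11−6.62)²/6.62 = 24.0113
df = 2

test statistic = 24.011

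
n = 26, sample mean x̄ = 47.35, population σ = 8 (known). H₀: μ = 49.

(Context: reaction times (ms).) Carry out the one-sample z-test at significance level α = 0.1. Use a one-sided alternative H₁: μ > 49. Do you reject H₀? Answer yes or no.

reject H₀: no

SE = σ/√n = 8/√26 = 1.5689
z = (x̄−μ₀)/SE = (47.35−49)/1.5689 = -1.0517
p-value (one-sided, H₁ greater) = 0.85353
At α=0.1: p ≥ α → fail to reject H₀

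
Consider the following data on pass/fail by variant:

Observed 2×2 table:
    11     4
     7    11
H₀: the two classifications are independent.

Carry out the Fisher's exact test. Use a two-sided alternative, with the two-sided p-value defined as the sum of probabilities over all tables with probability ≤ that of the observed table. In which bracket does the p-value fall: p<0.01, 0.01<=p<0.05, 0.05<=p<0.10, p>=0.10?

p-value bracket: 0.05<=p<0.10

Margins: r₁=15, r₂=18, c₁=18, c₂=15, n=33
p_obs = C(15,11)·C(18,7)/C(33,18); sum pmf over tables with pmf ≤ p_obs
p-value (two-sided) = 0.08015
→ bracket: 0.05<=p<0.10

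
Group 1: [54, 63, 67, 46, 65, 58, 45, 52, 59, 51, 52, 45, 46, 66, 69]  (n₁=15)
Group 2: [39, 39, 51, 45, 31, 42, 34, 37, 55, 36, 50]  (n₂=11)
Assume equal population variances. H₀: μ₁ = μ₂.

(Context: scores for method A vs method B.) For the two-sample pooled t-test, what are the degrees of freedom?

df = n₁ + n₂ − 2 = 15 + 11 − 2 = 24

degrees of freedom = 24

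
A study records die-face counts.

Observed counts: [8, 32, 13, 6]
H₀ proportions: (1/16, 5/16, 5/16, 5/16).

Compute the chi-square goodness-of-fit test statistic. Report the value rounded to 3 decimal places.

n = 59; E_i = n·p_i = [3.69, 18.44, 18.44, 18.44]
χ² = (8−3.69)²/3.69 + (32−18.44)²/18.44 + (13−18.44)²/18.44 + (6−18.44)²/18.44 = 25.0136
df = 3

test statistic = 25.014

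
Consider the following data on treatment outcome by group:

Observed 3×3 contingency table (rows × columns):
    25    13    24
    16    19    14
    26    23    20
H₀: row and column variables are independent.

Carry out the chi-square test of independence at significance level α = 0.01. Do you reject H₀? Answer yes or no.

Row totals [62, 49, 69], col totals [67, 55, 58], n=180
χ² = (25−23.08)²/23.08 + (13−18.94)²/18.94 + (24−19.98)²/19.98 + (16−18.24)²/18.24 + (19−14.97)²/14.97 + (14−15.79)²/15.79 + (26−25.68)²/25.68 + (23−21.08)²/21.08 + (20−22.23)²/22.23 = 4.7987
df = 4
p-value (upper-tail) = 0.30858
At α=0.01: p ≥ α → fail to reject H₀

reject H₀: no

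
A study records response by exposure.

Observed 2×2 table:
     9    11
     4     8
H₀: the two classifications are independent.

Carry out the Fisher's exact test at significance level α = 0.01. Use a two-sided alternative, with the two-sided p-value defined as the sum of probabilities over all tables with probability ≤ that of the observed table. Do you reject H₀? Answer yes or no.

Margins: r₁=20, r₂=12, c₁=13, c₂=19, n=32
p_obs = C(20,9)·C(12,4)/C(32,13); sum pmf over tables with pmf ≤ p_obs
p-value (two-sided) = 0.71279
At α=0.01: p ≥ α → fail to reject H₀

reject H₀: no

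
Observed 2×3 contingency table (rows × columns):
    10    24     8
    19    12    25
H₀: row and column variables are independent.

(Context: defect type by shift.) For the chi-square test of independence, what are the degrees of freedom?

df = (r−1)(c−1) = (2−1)·(3−1) = 2

degrees of freedom = 2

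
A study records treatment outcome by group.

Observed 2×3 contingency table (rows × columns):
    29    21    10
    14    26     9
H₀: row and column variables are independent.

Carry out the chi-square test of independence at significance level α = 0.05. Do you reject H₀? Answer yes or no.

reject H₀: no

Row totals [60, 49], col totals [43, 47, 19], n=109
χ² = (29−23.67)²/23.67 + (21−25.87)²/25.87 + (10−10.46)²/10.46 + (14−19.33)²/19.33 + (26−21.13)²/21.13 + (9−8.54)²/8.54 = 4.7554
df = 2
p-value (upper-tail) = 0.09276
At α=0.05: p ≥ α → fail to reject H₀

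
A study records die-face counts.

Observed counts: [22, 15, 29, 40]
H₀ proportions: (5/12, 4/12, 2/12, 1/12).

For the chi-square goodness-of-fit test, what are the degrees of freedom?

df = k − 1 = 4 − 1 = 3

degrees of freedom = 3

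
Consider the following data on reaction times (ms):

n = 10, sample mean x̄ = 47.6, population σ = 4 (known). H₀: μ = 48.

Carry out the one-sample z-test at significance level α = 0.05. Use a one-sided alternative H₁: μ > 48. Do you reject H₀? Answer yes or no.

SE = σ/√n = 4/√10 = 1.2649
z = (x̄−μ₀)/SE = (47.6−48)/1.2649 = -0.3162
p-value (one-sided, H₁ greater) = 0.62409
At α=0.05: p ≥ α → fail to reject H₀

reject H₀: no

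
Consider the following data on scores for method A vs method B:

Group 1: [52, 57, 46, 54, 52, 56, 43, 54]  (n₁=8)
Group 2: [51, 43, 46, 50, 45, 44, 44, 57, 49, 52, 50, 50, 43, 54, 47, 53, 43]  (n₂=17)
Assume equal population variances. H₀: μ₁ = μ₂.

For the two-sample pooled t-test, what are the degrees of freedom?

df = n₁ + n₂ − 2 = 8 + 17 − 2 = 23

degrees of freedom = 23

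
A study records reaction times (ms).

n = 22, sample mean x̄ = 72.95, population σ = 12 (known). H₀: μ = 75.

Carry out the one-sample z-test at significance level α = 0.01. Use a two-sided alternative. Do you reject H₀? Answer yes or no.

reject H₀: no

SE = σ/√n = 12/√22 = 2.5584
z = (x̄−μ₀)/SE = (72.95−75)/2.5584 = -0.8013
p-value (two-sided) = 0.42297
At α=0.01: p ≥ α → fail to reject H₀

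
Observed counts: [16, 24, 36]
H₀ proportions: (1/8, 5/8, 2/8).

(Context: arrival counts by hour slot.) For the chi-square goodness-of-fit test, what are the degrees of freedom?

degrees of freedom = 2

df = k − 1 = 3 − 1 = 2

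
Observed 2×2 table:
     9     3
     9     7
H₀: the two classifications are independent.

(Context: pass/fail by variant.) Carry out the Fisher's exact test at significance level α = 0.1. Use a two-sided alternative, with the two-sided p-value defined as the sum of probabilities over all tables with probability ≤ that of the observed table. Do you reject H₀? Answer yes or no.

reject H₀: no

Margins: r₁=12, r₂=16, c₁=18, c₂=10, n=28
p_obs = C(12,9)·C(16,9)/C(28,18); sum pmf over tables with pmf ≤ p_obs
p-value (two-sided) = 0.43432
At α=0.1: p ≥ α → fail to reject H₀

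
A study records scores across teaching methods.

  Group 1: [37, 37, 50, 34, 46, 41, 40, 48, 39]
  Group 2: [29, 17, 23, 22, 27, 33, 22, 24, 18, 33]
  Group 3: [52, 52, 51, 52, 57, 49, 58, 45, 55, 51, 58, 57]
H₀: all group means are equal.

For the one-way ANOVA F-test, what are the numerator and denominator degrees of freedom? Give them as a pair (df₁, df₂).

degrees of freedom = [2, 28]

k = 3 groups, N = 31 total
df = (k−1, N−k) = (3−1, 31−3) = (2, 28)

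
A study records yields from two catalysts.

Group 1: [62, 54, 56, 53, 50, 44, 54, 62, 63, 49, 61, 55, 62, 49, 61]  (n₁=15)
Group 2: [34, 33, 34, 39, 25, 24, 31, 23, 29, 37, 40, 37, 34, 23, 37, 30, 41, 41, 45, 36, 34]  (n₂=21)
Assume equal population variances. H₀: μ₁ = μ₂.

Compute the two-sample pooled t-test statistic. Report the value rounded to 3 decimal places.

test statistic = 10.590

x̄₁=55.667, s₁=5.984, n₁=15
x̄₂=33.667, s₂=6.256, n₂=21
s_p² = [14·5.984² + 20·6.256²]/34 = 37.7647
SE = √(s_p²·(1/15+1/21)) = 2.0775
t = (55.667−33.667)/2.0775 = 10.5897
df = 34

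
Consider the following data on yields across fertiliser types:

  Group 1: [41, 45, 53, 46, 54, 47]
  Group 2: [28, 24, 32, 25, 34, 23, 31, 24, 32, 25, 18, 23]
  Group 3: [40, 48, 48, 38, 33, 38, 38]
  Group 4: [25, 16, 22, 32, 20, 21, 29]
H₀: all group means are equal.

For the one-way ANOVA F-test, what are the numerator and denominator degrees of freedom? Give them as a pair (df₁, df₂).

degrees of freedom = [3, 28]

k = 4 groups, N = 32 total
df = (k−1, N−k) = (4−1, 32−4) = (3, 28)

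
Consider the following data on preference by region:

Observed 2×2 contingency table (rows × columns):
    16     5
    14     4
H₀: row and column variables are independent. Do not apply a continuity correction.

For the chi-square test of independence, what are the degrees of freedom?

degrees of freedom = 1

df = (r−1)(c−1) = (2−1)·(2−1) = 1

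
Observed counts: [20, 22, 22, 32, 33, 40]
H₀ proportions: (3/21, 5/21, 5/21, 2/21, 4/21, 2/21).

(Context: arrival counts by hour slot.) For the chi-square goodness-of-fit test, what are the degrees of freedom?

degrees of freedom = 5

df = k − 1 = 6 − 1 = 5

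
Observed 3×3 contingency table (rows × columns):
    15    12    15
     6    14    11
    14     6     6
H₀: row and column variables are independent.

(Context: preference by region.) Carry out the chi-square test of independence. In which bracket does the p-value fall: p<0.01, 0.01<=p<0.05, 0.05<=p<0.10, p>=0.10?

Row totals [42, 31, 26], col totals [35, 32, 32], n=99
χ² = (15−14.85)²/14.85 + (12−13.58)²/13.58 + (15−13.58)²/13.58 + (6−10.96)²/10.96 + (14−10.02)²/10.02 + (11−10.02)²/10.02 + (14−9.19)²/9.19 + (6−8.40)²/8.40 + (6−8.40)²/8.40 = 8.1451
df = 4
p-value (upper-tail) = 0.08640
→ bracket: 0.05<=p<0.10

p-value bracket: 0.05<=p<0.10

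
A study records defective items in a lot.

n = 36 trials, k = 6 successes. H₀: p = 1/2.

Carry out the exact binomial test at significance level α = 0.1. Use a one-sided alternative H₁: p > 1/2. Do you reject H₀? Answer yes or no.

Exact binomial: n=36, k=6, p₀=1/2=0.5000
P(X≥6) from Σ C(n,i)·p₀^i·(1−p₀)^(n−i)
p-value (one-sided, H₁ greater) = 0.99999
At α=0.1: p ≥ α → fail to reject H₀

reject H₀: no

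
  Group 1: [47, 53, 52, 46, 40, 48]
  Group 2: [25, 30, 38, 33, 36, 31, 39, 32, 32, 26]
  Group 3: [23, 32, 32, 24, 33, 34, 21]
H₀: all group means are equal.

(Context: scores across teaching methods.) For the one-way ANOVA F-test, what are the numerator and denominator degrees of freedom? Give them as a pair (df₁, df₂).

k = 3 groups, N = 23 total
df = (k−1, N−k) = (3−1, 23−3) = (2, 20)

degrees of freedom = [2, 20]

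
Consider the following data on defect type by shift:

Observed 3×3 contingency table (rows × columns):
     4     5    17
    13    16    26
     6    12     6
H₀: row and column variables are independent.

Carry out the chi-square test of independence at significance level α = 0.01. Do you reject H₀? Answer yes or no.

Row totals [26, 55, 24], col totals [23, 33, 49], n=105
χ² = (4−5.70)²/5.70 + (5−8.17)²/8.17 + (17−12.13)²/12.13 + (13−12.05)²/12.05 + (16−17.29)²/17.29 + (26−25.67)²/25.67 + (6−5.26)²/5.26 + (12−7.54)²/7.54 + (6−11.20)²/11.20 = 9.0158
df = 4
p-value (upper-tail) = 0.06071
At α=0.01: p ≥ α → fail to reject H₀

reject H₀: no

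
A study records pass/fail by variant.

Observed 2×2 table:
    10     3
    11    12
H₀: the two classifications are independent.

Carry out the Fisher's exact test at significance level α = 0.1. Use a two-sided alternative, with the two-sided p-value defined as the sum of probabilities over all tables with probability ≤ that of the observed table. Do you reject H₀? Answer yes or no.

Margins: r₁=13, r₂=23, c₁=21, c₂=15, n=36
p_obs = C(13,10)·C(23,11)/C(36,21); sum pmf over tables with pmf ≤ p_obs
p-value (two-sided) = 0.15896
At α=0.1: p ≥ α → fail to reject H₀

reject H₀: no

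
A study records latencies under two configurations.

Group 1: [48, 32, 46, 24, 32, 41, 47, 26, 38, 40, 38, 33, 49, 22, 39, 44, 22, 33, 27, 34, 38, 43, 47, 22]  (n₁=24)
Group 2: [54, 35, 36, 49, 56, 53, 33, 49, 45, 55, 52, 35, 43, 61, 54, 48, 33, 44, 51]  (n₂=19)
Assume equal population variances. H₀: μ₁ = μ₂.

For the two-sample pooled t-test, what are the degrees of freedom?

degrees of freedom = 41

df = n₁ + n₂ − 2 = 24 + 19 − 2 = 41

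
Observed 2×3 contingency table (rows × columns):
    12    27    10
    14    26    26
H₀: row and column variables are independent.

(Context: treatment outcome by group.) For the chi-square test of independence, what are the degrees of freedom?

degrees of freedom = 2

df = (r−1)(c−1) = (2−1)·(3−1) = 2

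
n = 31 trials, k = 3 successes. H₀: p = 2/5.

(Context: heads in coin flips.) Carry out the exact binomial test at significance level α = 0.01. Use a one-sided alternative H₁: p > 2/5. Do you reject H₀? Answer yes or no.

reject H₀: no

Exact binomial: n=31, k=3, p₀=2/5=0.4000
P(X≥3) from Σ C(n,i)·p₀^i·(1−p₀)^(n−i)
p-value (one-sided, H₁ greater) = 0.99997
At α=0.01: p ≥ α → fail to reject H₀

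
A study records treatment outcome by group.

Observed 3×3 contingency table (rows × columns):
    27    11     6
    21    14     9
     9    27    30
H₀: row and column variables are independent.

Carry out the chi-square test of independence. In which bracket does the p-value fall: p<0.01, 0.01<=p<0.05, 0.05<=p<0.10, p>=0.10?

p-value bracket: p<0.01

Row totals [44, 44, 66], col totals [57, 52, 45], n=154
χ² = (27−16.29)²/16.29 + (11−14.86)²/14.86 + (6−12.86)²/12.86 + (21−16.29)²/16.29 + (14−14.86)²/14.86 + (9−12.86)²/12.86 + (9−24.43)²/24.43 + (27−22.29)²/22.29 + (30−19.29)²/19.29 = 30.9726
df = 4
p-value (upper-tail) = 0.00000
→ bracket: p<0.01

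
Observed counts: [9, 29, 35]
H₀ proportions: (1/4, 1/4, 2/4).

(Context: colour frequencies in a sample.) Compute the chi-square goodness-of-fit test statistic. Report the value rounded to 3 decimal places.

test statistic = 11.082

n = 73; E_i = n·p_i = [18.25, 18.25, 36.50]
χ² = (9−18.25)²/18.25 + (29−18.25)²/18.25 + (35−36.50)²/36.50 = 11.0822
df = 2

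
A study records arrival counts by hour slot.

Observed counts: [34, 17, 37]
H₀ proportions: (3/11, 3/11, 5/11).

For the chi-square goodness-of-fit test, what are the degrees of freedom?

degrees of freedom = 2

df = k − 1 = 3 − 1 = 2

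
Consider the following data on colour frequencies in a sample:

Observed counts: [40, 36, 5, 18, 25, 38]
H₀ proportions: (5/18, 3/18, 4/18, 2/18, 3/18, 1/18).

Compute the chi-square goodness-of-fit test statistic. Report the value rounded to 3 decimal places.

n = 162; E_i = n·p_i = [45.00, 27.00, 36.00, 18.00, 27.00, 9.00]
χ² = (40−45.00)²/45.00 + (36−27.00)²/27.00 + (5−36.00)²/36.00 + (18−18.00)²/18.00 + (25−27.00)²/27.00 + (38−9.00)²/9.00 = 123.8426
df = 5

test statistic = 123.843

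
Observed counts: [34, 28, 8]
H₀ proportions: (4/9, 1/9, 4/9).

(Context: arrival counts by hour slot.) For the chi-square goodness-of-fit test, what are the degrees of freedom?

df = k − 1 = 3 − 1 = 2

degrees of freedom = 2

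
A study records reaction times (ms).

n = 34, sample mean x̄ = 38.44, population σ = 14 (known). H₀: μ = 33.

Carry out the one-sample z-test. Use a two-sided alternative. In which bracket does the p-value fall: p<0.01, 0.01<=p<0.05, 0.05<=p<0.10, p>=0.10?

p-value bracket: 0.01<=p<0.05

SE = σ/√n = 14/√34 = 2.4010
z = (x̄−μ₀)/SE = (38.44−33)/2.4010 = 2.2657
p-value (two-sided) = 0.02347
→ bracket: 0.01<=p<0.05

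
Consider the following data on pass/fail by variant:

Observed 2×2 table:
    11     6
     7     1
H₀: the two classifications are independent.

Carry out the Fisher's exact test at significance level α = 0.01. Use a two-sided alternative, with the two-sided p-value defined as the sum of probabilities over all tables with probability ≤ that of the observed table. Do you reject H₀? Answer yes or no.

Margins: r₁=17, r₂=8, c₁=18, c₂=7, n=25
p_obs = C(17,11)·C(8,7)/C(25,18); sum pmf over tables with pmf ≤ p_obs
p-value (two-sided) = 0.36230
At α=0.01: p ≥ α → fail to reject H₀

reject H₀: no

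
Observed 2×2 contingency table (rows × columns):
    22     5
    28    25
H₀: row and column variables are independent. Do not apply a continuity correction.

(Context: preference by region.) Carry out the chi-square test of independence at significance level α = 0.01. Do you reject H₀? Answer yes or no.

Row totals [27, 53], col totals [50, 30], n=80
χ² = (22−16.88)²/16.88 + (5−10.12)²/10.12 + (28−33.12)²/33.12 + (25−19.88)²/19.88 = 6.2651
df = 1
p-value (upper-tail) = 0.01231
At α=0.01: p ≥ α → fail to reject H₀

reject H₀: no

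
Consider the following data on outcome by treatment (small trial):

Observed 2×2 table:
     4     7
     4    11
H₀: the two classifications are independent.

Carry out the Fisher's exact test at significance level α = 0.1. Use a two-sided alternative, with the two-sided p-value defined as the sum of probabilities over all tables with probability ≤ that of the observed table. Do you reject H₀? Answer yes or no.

reject H₀: no

Margins: r₁=11, r₂=15, c₁=8, c₂=18, n=26
p_obs = C(11,4)·C(15,4)/C(26,8); sum pmf over tables with pmf ≤ p_obs
p-value (two-sided) = 0.68284
At α=0.1: p ≥ α → fail to reject H₀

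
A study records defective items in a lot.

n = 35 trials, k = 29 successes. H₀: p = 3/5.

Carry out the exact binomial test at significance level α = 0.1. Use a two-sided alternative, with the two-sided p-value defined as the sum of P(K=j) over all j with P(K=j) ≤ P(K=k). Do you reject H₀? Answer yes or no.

reject H₀: yes

Exact binomial: n=35, k=29, p₀=3/5=0.6000
P(X=j) = C(n,j)·p₀^j·(1−p₀)^(n−j); p = Σ P(X=j) over j with P(X=j) ≤ P(X=29)
p-value (two-sided) = 0.00527
At α=0.1: p < α → reject H₀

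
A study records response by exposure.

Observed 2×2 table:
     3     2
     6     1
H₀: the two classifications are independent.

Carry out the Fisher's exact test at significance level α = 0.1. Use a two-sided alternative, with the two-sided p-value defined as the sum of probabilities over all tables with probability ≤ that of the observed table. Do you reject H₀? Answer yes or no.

reject H₀: no

Margins: r₁=5, r₂=7, c₁=9, c₂=3, n=12
p_obs = C(5,3)·C(7,6)/C(12,9); sum pmf over tables with pmf ≤ p_obs
p-value (two-sided) = 0.52273
At α=0.1: p ≥ α → fail to reject H₀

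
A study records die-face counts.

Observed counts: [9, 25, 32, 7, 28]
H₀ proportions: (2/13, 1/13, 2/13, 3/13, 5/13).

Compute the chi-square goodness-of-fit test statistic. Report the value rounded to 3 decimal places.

n = 101; E_i = n·p_i = [15.54, 7.77, 15.54, 23.31, 38.85]
χ² = (9−15.54)²/15.54 + (25−7.77)²/7.77 + (32−15.54)²/15.54 + (7−23.31)²/23.31 + (28−38.85)²/38.85 = 72.8439
df = 4

test statistic = 72.844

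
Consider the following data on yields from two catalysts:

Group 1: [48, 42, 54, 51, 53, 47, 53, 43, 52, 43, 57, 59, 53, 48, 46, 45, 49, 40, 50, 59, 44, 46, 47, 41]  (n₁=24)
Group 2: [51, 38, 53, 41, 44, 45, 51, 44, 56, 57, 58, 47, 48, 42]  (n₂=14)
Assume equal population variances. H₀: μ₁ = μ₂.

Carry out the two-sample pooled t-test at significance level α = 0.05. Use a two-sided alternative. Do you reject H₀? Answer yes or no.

x̄₁=48.750, s₁=5.455, n₁=24
x̄₂=48.214, s₂=6.290, n₂=14
s_p² = [23·5.455² + 13·6.290²]/36 = 33.3016
SE = √(s_p²·(1/24+1/14)) = 1.9407
t = (48.750−48.214)/1.9407 = 0.2760
df = 36
p-value (two-sided) = 0.78409
At α=0.05: p ≥ α → fail to reject H₀

reject H₀: no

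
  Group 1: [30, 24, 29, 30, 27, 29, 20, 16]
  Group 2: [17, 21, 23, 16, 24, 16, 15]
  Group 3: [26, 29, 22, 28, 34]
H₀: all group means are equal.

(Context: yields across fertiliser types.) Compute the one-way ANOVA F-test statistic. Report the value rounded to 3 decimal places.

test statistic = 6.752

Group means [25.62, 18.86, 27.80], grand mean 23.800
SSB = Σnᵢ(x̄ᵢ−x̄)² = 277.668; SSW = ΣΣ(x−x̄ᵢ)² = 349.532
MSB = 277.668/2 = 138.8339; MSW = 349.532/17 = 20.5607
F = MSB/MSW = 6.7524
df = (2, 17)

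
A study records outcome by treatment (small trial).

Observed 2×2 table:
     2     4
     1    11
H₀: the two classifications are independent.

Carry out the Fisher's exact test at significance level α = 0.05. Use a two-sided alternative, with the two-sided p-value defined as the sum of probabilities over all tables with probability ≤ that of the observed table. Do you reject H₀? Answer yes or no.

Margins: r₁=6, r₂=12, c₁=3, c₂=15, n=18
p_obs = C(6,2)·C(12,1)/C(18,3); sum pmf over tables with pmf ≤ p_obs
p-value (two-sided) = 0.24510
At α=0.05: p ≥ α → fail to reject H₀

reject H₀: no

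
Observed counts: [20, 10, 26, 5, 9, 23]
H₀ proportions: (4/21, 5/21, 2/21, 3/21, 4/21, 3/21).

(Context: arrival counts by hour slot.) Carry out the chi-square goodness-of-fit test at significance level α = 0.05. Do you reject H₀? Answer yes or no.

n = 93; E_i = n·p_i = [17.71, 22.14, 8.86, 13.29, 17.71, 13.29]
χ² = (20−17.71)²/17.71 + (10−22.14)²/22.14 + (26−8.86)²/8.86 + (5−13.29)²/13.29 + (9−17.71)²/17.71 + (23−13.29)²/13.29 = 56.6909
df = 5
p-value (upper-tail) = 0.00000
At α=0.05: p < α → reject H₀

reject H₀: yes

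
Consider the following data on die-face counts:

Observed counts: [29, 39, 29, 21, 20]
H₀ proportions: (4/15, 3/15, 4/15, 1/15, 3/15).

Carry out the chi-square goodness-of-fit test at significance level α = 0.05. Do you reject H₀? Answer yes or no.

reject H₀: yes

n = 138; E_i = n·p_i = [36.80, 27.60, 36.80, 9.20, 27.60]
χ² = (29−36.80)²/36.80 + (39−27.60)²/27.60 + (29−36.80)²/36.80 + (21−9.20)²/9.20 + (20−27.60)²/27.60 = 25.2428
df = 4
p-value (upper-tail) = 0.00004
At α=0.05: p < α → reject H₀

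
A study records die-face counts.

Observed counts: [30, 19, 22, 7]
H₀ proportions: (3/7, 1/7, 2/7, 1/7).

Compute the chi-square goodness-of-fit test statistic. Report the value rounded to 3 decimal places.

test statistic = 7.436

n = 78; E_i = n·p_i = [33.43, 11.14, 22.29, 11.14]
χ² = (30−33.43)²/33.43 + (19−11.14)²/11.14 + (22−22.29)²/22.29 + (7−11.14)²/11.14 = 7.4359
df = 3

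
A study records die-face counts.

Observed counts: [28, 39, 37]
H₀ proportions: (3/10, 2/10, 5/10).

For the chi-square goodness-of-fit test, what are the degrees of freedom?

degrees of freedom = 2

df = k − 1 = 3 − 1 = 2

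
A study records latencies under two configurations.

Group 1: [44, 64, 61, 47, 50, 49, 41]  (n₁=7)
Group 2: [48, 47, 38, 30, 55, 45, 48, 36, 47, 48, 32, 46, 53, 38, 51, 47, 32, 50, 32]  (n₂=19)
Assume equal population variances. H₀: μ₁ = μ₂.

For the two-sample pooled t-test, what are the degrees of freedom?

df = n₁ + n₂ − 2 = 7 + 19 − 2 = 24

degrees of freedom = 24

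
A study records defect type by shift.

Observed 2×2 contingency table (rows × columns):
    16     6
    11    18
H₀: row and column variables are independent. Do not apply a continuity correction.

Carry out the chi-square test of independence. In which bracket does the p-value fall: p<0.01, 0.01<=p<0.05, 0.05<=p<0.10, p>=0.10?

Row totals [22, 29], col totals [27, 24], n=51
χ² = (16−11.65)²/11.65 + (6−10.35)²/10.35 + (11−15.35)²/15.35 + (18−13.65)²/13.65 = 6.0797
df = 1
p-value (upper-tail) = 0.01367
→ bracket: 0.01<=p<0.05

p-value bracket: 0.01<=p<0.05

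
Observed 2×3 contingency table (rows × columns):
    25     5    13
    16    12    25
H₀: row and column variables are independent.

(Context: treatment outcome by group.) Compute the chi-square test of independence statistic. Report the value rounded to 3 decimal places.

Row totals [43, 53], col totals [41, 17, 38], n=96
χ² = (25−18.36)²/18.36 + (5−7.61)²/7.61 + (13−17.02)²/17.02 + (16−22.64)²/22.64 + (12−9.39)²/9.39 + (25−20.98)²/20.98 = 7.6892
df = 2

test statistic = 7.689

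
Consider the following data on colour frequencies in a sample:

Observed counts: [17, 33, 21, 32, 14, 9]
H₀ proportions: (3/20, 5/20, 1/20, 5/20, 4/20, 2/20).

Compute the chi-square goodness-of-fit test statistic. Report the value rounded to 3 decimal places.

n = 126; E_i = n·p_i = [18.90, 31.50, 6.30, 31.50, 25.20, 12.60]
χ² = (17−18.90)²/18.90 + (33−31.50)²/31.50 + (21−6.30)²/6.30 + (32−31.50)²/31.50 + (14−25.20)²/25.20 + (9−12.60)²/12.60 = 40.5767
df = 5

test statistic = 40.577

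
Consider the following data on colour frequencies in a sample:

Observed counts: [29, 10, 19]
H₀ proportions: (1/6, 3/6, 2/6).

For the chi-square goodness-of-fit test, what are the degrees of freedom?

df = k − 1 = 3 − 1 = 2

degrees of freedom = 2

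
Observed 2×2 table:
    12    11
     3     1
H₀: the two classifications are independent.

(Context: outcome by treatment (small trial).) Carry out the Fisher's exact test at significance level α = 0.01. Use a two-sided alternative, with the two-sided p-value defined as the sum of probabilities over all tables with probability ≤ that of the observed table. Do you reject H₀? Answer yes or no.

reject H₀: no

Margins: r₁=23, r₂=4, c₁=15, c₂=12, n=27
p_obs = C(23,12)·C(4,3)/C(27,15); sum pmf over tables with pmf ≤ p_obs
p-value (two-sided) = 0.60513
At α=0.01: p ≥ α → fail to reject H₀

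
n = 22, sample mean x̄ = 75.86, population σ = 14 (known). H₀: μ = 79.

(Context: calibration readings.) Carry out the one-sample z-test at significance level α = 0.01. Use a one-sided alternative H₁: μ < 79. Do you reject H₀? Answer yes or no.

SE = σ/√n = 14/√22 = 2.9848
z = (x̄−μ₀)/SE = (75.86−79)/2.9848 = -1.0520
p-value (one-sided, H₁ less) = 0.14640
At α=0.01: p ≥ α → fail to reject H₀

reject H₀: no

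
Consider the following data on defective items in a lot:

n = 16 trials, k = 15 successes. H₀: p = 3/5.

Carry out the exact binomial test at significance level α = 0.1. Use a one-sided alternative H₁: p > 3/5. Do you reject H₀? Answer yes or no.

reject H₀: yes

Exact binomial: n=16, k=15, p₀=3/5=0.6000
P(X≥15) from Σ C(n,i)·p₀^i·(1−p₀)^(n−i)
p-value (one-sided, H₁ greater) = 0.00329
At α=0.1: p < α → reject H₀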